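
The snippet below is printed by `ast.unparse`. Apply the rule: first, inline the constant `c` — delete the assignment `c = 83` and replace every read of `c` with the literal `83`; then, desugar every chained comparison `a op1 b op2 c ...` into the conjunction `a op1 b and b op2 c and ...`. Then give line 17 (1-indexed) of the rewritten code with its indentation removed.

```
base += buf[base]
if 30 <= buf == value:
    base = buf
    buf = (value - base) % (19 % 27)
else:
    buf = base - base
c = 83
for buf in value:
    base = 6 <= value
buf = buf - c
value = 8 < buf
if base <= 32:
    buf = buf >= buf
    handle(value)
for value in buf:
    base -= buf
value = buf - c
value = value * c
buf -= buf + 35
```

value = value * 83

Transformed code:
base += buf[base]
if 30 <= buf and buf == value:
    base = buf
    buf = (value - base) % (19 % 27)
else:
    buf = base - base
for buf in value:
    base = 6 <= value
buf = buf - 83
value = 8 < buf
if base <= 32:
    buf = buf >= buf
    handle(value)
for value in buf:
    base -= buf
value = buf - 83
value = value * 83
buf -= buf + 35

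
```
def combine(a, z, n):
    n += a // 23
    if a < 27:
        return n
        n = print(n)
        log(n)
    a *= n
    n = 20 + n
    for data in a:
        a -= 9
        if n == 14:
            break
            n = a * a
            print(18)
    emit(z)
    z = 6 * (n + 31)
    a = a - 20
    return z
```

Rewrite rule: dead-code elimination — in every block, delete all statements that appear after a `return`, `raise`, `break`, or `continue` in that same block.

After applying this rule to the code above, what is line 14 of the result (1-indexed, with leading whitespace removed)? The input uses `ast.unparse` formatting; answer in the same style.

Transformed code:
def combine(a, z, n):
    n += a // 23
    if a < 27:
        return n
    a *= n
    n = 20 + n
    for data in a:
        a -= 9
        if n == 14:
            break
    emit(z)
    z = 6 * (n + 31)
    a = a - 20
    return z

return z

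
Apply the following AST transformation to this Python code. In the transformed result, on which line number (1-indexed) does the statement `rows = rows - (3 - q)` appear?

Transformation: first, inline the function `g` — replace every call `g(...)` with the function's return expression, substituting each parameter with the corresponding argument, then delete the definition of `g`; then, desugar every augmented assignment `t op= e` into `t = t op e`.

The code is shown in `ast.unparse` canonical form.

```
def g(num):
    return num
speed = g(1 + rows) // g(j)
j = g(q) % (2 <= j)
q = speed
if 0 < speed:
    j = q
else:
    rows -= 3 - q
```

Transformed code:
speed = (1 + rows) // j
j = q % (2 <= j)
q = speed
if 0 < speed:
    j = q
else:
    rows = rows - (3 - q)

7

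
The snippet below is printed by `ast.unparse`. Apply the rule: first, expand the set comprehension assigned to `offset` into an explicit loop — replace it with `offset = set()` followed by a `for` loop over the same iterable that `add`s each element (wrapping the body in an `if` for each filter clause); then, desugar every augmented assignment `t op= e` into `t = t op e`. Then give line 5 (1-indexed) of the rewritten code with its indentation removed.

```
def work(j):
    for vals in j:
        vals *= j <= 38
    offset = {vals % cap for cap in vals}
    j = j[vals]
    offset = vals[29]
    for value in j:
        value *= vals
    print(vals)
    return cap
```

Transformed code:
def work(j):
    for vals in j:
        vals = vals * (j <= 38)
    offset = set()
    for cap in vals:
        offset.add(vals % cap)
    j = j[vals]
    offset = vals[29]
    for value in j:
        value = value * vals
    print(vals)
    return cap

for cap in vals:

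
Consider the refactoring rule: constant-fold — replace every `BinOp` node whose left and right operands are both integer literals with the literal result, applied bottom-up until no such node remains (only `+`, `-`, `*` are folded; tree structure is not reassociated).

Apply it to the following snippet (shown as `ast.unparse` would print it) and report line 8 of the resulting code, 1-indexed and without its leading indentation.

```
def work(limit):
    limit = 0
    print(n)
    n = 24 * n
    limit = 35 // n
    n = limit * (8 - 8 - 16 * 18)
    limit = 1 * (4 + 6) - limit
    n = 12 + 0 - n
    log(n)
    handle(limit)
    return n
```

Transformed code:
def work(limit):
    limit = 0
    print(n)
    n = 24 * n
    limit = 35 // n
    n = limit * -288
    limit = 10 - limit
    n = 12 - n
    log(n)
    handle(limit)
    return n

n = 12 - n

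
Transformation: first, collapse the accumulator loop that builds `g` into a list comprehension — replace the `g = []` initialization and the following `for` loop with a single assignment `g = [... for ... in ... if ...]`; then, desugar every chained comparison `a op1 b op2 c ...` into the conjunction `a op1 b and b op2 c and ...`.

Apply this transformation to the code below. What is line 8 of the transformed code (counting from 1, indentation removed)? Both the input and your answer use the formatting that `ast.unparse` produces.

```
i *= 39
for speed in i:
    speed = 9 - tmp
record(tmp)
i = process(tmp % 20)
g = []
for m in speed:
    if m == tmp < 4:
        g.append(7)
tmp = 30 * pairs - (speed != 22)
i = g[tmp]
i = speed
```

i = g[tmp]

Transformed code:
i *= 39
for speed in i:
    speed = 9 - tmp
record(tmp)
i = process(tmp % 20)
g = [7 for m in speed if m == tmp and tmp < 4]
tmp = 30 * pairs - (speed != 22)
i = g[tmp]
i = speed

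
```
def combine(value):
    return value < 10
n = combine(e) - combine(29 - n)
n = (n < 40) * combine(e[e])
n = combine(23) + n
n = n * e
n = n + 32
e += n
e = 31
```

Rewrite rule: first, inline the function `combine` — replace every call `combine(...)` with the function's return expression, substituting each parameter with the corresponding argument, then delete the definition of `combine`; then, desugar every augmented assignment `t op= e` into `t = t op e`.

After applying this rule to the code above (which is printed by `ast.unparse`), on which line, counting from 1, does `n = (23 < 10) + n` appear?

Transformed code:
n = (e < 10) - (29 - n < 10)
n = (n < 40) * (e[e] < 10)
n = (23 < 10) + n
n = n * e
n = n + 32
e = e + n
e = 31

3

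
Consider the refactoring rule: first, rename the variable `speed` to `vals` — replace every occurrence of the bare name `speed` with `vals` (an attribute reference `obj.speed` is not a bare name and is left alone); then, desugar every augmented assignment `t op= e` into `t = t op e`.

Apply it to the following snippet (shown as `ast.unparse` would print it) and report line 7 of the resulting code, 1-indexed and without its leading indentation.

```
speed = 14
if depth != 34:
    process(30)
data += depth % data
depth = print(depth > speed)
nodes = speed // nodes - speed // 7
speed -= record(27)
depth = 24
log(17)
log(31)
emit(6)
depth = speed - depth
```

vals = vals - record(27)

Transformed code:
vals = 14
if depth != 34:
    process(30)
data = data + depth % data
depth = print(depth > vals)
nodes = vals // nodes - vals // 7
vals = vals - record(27)
depth = 24
log(17)
log(31)
emit(6)
depth = vals - depth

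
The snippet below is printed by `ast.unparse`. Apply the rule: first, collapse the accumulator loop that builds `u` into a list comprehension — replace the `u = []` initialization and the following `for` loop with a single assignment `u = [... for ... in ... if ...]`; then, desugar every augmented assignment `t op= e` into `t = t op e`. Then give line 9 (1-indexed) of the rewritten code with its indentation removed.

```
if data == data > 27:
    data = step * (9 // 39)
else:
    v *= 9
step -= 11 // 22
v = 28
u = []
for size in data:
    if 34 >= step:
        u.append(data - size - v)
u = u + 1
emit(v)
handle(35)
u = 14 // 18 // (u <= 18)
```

emit(v)

Transformed code:
if data == data > 27:
    data = step * (9 // 39)
else:
    v = v * 9
step = step - 11 // 22
v = 28
u = [data - size - v for size in data if 34 >= step]
u = u + 1
emit(v)
handle(35)
u = 14 // 18 // (u <= 18)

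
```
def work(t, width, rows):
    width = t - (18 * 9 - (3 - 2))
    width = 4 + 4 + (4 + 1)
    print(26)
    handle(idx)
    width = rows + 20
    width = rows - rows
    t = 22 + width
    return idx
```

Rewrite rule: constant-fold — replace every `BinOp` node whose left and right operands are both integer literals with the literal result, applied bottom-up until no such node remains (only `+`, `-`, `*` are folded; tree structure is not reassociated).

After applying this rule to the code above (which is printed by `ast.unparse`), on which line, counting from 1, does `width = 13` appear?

3

Transformed code:
def work(t, width, rows):
    width = t - 161
    width = 13
    print(26)
    handle(idx)
    width = rows + 20
    width = rows - rows
    t = 22 + width
    return idx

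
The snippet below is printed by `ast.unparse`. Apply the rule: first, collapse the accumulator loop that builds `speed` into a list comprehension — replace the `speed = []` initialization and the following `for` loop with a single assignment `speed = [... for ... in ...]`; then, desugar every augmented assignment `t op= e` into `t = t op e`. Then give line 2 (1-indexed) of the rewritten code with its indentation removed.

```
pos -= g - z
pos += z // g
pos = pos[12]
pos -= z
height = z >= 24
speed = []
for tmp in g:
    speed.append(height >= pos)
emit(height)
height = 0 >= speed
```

pos = pos + z // g

Transformed code:
pos = pos - (g - z)
pos = pos + z // g
pos = pos[12]
pos = pos - z
height = z >= 24
speed = [height >= pos for tmp in g]
emit(height)
height = 0 >= speed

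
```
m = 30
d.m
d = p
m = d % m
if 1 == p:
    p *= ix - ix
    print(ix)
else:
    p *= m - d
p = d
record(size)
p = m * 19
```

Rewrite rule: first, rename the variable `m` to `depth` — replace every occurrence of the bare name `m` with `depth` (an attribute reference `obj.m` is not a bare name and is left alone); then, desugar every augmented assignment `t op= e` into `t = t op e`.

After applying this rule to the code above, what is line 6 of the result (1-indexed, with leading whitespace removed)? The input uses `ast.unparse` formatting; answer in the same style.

p = p * (ix - ix)

Transformed code:
depth = 30
d.m
d = p
depth = d % depth
if 1 == p:
    p = p * (ix - ix)
    print(ix)
else:
    p = p * (depth - d)
p = d
record(size)
p = depth * 19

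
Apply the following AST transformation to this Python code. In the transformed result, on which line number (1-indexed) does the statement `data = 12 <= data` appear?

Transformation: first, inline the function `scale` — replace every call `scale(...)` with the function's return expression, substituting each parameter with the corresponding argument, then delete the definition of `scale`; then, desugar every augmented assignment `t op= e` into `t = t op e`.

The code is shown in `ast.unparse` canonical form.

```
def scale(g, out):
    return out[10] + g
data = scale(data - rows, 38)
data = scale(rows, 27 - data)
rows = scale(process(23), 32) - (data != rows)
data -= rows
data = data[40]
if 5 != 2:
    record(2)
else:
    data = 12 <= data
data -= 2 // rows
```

Transformed code:
data = 38[10] + (data - rows)
data = (27 - data)[10] + rows
rows = 32[10] + process(23) - (data != rows)
data = data - rows
data = data[40]
if 5 != 2:
    record(2)
else:
    data = 12 <= data
data = data - 2 // rows

9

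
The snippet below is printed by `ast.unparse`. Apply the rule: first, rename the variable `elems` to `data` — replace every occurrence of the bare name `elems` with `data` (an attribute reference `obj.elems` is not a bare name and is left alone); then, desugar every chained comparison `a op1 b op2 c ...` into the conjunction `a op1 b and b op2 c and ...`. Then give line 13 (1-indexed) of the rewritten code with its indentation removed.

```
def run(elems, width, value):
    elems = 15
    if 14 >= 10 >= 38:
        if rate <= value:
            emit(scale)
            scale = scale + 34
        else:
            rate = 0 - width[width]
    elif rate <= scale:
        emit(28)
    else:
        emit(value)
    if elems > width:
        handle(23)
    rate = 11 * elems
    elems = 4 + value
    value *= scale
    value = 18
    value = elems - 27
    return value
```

Transformed code:
def run(data, width, value):
    data = 15
    if 14 >= 10 and 10 >= 38:
        if rate <= value:
            emit(scale)
            scale = scale + 34
        else:
            rate = 0 - width[width]
    elif rate <= scale:
        emit(28)
    else:
        emit(value)
    if data > width:
        handle(23)
    rate = 11 * data
    data = 4 + value
    value *= scale
    value = 18
    value = data - 27
    return value

if data > width:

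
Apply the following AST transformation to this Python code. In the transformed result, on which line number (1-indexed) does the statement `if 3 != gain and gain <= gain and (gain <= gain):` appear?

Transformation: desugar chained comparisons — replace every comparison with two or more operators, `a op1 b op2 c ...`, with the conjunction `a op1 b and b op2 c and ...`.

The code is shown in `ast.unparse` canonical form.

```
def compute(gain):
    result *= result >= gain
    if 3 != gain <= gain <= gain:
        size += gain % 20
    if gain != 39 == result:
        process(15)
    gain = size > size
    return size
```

3

Transformed code:
def compute(gain):
    result *= result >= gain
    if 3 != gain and gain <= gain and (gain <= gain):
        size += gain % 20
    if gain != 39 and 39 == result:
        process(15)
    gain = size > size
    return size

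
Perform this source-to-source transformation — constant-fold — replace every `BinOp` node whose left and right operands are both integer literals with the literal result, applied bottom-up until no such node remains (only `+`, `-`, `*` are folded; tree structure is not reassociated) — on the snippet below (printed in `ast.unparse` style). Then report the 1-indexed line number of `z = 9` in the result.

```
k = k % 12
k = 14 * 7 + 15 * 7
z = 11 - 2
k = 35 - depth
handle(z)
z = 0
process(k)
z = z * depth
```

Transformed code:
k = k % 12
k = 203
z = 9
k = 35 - depth
handle(z)
z = 0
process(k)
z = z * depth

3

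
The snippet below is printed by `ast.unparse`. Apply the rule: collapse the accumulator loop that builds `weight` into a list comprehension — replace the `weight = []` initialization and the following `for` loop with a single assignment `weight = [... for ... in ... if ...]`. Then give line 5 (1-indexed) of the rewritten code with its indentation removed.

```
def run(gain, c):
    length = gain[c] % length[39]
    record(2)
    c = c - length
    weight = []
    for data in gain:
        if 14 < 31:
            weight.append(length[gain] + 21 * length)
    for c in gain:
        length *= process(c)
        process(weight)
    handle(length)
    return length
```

Transformed code:
def run(gain, c):
    length = gain[c] % length[39]
    record(2)
    c = c - length
    weight = [length[gain] + 21 * length for data in gain if 14 < 31]
    for c in gain:
        length *= process(c)
        process(weight)
    handle(length)
    return length

weight = [length[gain] + 21 * length for data in gain if 14 < 31]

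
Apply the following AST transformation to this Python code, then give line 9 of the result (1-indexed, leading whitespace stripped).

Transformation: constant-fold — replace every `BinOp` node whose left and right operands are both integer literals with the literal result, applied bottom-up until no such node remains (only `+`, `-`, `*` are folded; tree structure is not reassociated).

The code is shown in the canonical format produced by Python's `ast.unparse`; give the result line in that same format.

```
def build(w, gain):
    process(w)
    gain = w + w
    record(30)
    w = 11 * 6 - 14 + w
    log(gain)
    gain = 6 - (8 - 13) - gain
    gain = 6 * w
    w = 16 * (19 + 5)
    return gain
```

Transformed code:
def build(w, gain):
    process(w)
    gain = w + w
    record(30)
    w = 52 + w
    log(gain)
    gain = 11 - gain
    gain = 6 * w
    w = 384
    return gain

w = 384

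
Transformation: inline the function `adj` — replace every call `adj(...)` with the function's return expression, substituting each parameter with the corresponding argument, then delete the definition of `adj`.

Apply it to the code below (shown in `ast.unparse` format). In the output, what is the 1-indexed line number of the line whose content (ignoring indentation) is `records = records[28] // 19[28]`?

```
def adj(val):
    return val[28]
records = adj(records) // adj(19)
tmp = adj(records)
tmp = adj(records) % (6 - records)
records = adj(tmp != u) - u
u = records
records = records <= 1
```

Transformed code:
records = records[28] // 19[28]
tmp = records[28]
tmp = records[28] % (6 - records)
records = (tmp != u)[28] - u
u = records
records = records <= 1

1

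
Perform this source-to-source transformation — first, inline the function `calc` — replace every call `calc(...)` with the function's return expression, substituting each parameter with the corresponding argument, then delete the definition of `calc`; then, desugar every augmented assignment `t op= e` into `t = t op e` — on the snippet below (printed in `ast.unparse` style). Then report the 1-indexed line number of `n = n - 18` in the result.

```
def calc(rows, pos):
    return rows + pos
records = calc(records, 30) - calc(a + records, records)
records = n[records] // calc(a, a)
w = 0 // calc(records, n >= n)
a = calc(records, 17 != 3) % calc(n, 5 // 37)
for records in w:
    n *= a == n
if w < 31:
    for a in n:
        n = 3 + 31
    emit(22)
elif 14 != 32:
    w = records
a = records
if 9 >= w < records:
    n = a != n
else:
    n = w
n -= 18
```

Transformed code:
records = records + 30 - (a + records + records)
records = n[records] // (a + a)
w = 0 // (records + (n >= n))
a = (records + (17 != 3)) % (n + 5 // 37)
for records in w:
    n = n * (a == n)
if w < 31:
    for a in n:
        n = 3 + 31
    emit(22)
elif 14 != 32:
    w = records
a = records
if 9 >= w < records:
    n = a != n
else:
    n = w
n = n - 18

18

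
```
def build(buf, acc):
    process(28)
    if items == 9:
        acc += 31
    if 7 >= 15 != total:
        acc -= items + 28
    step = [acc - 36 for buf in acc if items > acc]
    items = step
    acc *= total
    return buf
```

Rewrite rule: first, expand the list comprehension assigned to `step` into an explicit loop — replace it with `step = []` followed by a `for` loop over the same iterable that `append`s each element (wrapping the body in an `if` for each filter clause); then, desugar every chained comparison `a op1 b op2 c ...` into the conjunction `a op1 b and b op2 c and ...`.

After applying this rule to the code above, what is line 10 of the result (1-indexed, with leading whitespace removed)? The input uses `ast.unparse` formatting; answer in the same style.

step.append(acc - 36)

Transformed code:
def build(buf, acc):
    process(28)
    if items == 9:
        acc += 31
    if 7 >= 15 and 15 != total:
        acc -= items + 28
    step = []
    for buf in acc:
        if items > acc:
            step.append(acc - 36)
    items = step
    acc *= total
    return buf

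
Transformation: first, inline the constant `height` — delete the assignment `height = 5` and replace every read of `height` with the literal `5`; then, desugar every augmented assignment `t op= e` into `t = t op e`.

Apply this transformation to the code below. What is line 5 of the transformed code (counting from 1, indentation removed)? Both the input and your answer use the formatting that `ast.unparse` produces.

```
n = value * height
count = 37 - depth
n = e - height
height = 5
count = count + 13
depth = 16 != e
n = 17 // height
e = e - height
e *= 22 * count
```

depth = 16 != e

Transformed code:
n = value * 5
count = 37 - depth
n = e - 5
count = count + 13
depth = 16 != e
n = 17 // 5
e = e - 5
e = e * (22 * count)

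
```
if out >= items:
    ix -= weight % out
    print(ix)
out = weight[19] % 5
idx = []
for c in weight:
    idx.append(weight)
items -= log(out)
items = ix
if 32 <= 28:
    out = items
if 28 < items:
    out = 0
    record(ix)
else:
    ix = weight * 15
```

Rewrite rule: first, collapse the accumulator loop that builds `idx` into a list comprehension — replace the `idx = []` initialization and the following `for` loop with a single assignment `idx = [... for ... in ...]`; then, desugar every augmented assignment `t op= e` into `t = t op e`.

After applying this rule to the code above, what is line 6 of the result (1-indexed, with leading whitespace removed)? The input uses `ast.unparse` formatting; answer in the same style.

Transformed code:
if out >= items:
    ix = ix - weight % out
    print(ix)
out = weight[19] % 5
idx = [weight for c in weight]
items = items - log(out)
items = ix
if 32 <= 28:
    out = items
if 28 < items:
    out = 0
    record(ix)
else:
    ix = weight * 15

items = items - log(out)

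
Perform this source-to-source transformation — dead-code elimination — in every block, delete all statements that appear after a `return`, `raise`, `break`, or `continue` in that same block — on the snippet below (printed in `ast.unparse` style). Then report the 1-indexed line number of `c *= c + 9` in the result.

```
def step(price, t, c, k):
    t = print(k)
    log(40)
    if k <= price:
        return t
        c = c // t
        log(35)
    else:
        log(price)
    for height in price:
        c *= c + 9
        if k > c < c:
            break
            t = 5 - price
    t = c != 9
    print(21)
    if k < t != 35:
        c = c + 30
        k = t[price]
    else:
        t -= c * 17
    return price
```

Transformed code:
def step(price, t, c, k):
    t = print(k)
    log(40)
    if k <= price:
        return t
    else:
        log(price)
    for height in price:
        c *= c + 9
        if k > c < c:
            break
    t = c != 9
    print(21)
    if k < t != 35:
        c = c + 30
        k = t[price]
    else:
        t -= c * 17
    return price

9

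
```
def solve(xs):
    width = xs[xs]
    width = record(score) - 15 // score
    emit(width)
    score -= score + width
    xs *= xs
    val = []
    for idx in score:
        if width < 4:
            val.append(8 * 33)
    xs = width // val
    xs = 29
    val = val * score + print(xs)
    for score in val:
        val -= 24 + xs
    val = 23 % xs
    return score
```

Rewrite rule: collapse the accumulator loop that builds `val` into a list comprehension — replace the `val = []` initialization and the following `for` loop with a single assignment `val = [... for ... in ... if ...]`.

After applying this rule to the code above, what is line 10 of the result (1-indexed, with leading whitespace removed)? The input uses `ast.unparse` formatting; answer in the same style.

val = val * score + print(xs)

Transformed code:
def solve(xs):
    width = xs[xs]
    width = record(score) - 15 // score
    emit(width)
    score -= score + width
    xs *= xs
    val = [8 * 33 for idx in score if width < 4]
    xs = width // val
    xs = 29
    val = val * score + print(xs)
    for score in val:
        val -= 24 + xs
    val = 23 % xs
    return score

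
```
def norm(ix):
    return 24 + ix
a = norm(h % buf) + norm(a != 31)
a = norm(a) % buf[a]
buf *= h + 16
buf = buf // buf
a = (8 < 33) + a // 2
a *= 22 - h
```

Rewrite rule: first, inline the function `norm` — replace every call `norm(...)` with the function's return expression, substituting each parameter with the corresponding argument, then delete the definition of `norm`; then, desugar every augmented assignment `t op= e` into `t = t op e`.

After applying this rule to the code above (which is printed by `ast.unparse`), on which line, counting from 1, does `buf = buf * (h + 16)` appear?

3

Transformed code:
a = 24 + h % buf + (24 + (a != 31))
a = (24 + a) % buf[a]
buf = buf * (h + 16)
buf = buf // buf
a = (8 < 33) + a // 2
a = a * (22 - h)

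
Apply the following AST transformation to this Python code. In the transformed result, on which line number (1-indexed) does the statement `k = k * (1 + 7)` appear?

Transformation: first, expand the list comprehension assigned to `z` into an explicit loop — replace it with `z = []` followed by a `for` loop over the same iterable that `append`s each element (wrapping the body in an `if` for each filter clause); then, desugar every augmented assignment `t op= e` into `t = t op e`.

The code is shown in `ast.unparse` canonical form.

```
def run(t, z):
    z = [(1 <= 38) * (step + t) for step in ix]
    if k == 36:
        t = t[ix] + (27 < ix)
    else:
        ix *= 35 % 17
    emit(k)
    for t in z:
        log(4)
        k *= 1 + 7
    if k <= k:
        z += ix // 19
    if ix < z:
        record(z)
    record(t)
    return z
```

Transformed code:
def run(t, z):
    z = []
    for step in ix:
        z.append((1 <= 38) * (step + t))
    if k == 36:
        t = t[ix] + (27 < ix)
    else:
        ix = ix * (35 % 17)
    emit(k)
    for t in z:
        log(4)
        k = k * (1 + 7)
    if k <= k:
        z = z + ix // 19
    if ix < z:
        record(z)
    record(t)
    return z

12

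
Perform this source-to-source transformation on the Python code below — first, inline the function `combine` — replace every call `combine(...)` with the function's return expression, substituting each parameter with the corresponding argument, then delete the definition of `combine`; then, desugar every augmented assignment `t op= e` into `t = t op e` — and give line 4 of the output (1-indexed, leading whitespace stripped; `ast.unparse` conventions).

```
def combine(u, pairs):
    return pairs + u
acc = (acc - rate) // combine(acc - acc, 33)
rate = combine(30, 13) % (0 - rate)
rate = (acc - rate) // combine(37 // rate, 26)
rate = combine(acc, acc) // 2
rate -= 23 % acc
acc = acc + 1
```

Transformed code:
acc = (acc - rate) // (33 + (acc - acc))
rate = (13 + 30) % (0 - rate)
rate = (acc - rate) // (26 + 37 // rate)
rate = (acc + acc) // 2
rate = rate - 23 % acc
acc = acc + 1

rate = (acc + acc) // 2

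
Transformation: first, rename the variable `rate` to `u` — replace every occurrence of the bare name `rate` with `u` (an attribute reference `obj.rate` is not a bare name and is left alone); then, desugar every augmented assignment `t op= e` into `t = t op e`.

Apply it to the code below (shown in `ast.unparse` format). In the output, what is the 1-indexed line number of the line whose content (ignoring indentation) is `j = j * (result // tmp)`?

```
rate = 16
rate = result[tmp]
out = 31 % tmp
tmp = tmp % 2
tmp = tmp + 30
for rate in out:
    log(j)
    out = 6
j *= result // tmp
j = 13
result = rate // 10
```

Transformed code:
u = 16
u = result[tmp]
out = 31 % tmp
tmp = tmp % 2
tmp = tmp + 30
for u in out:
    log(j)
    out = 6
j = j * (result // tmp)
j = 13
result = u // 10

9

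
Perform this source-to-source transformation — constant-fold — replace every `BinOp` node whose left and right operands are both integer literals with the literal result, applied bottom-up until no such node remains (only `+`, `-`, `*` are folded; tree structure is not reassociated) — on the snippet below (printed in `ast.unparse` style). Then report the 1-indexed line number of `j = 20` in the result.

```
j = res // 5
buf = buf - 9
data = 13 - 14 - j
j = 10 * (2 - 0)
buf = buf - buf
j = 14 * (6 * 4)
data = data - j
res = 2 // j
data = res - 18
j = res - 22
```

4

Transformed code:
j = res // 5
buf = buf - 9
data = -1 - j
j = 20
buf = buf - buf
j = 336
data = data - j
res = 2 // j
data = res - 18
j = res - 22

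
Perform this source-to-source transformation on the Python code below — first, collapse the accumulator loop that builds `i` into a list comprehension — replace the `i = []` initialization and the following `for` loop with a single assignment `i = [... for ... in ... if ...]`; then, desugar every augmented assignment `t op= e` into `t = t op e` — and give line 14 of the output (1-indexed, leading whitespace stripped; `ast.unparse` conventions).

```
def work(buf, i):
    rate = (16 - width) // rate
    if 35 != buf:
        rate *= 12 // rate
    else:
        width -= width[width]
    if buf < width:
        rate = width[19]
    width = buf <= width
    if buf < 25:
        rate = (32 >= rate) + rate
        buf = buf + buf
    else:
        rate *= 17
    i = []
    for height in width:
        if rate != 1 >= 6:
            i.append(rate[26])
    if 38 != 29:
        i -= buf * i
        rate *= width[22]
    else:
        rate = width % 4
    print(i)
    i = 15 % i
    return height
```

Transformed code:
def work(buf, i):
    rate = (16 - width) // rate
    if 35 != buf:
        rate = rate * (12 // rate)
    else:
        width = width - width[width]
    if buf < width:
        rate = width[19]
    width = buf <= width
    if buf < 25:
        rate = (32 >= rate) + rate
        buf = buf + buf
    else:
        rate = rate * 17
    i = [rate[26] for height in width if rate != 1 >= 6]
    if 38 != 29:
        i = i - buf * i
        rate = rate * width[22]
    else:
        rate = width % 4
    print(i)
    i = 15 % i
    return height

rate = rate * 17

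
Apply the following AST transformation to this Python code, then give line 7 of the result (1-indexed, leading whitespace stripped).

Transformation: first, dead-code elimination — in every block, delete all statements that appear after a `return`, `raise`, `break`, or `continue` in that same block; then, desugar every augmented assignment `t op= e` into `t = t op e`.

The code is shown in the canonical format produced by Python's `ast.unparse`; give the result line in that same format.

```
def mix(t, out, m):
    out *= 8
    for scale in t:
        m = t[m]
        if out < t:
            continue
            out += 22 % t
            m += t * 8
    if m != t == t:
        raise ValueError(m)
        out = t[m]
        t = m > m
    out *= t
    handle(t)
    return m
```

Transformed code:
def mix(t, out, m):
    out = out * 8
    for scale in t:
        m = t[m]
        if out < t:
            continue
    if m != t == t:
        raise ValueError(m)
    out = out * t
    handle(t)
    return m

if m != t == t:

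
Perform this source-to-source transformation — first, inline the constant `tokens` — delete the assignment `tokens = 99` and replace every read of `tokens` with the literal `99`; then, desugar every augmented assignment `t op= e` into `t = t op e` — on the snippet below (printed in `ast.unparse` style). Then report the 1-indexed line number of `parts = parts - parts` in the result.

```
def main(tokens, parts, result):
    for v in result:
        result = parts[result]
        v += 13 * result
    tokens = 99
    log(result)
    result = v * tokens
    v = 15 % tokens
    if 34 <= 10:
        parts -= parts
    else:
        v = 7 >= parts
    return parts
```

Transformed code:
def main(tokens, parts, result):
    for v in result:
        result = parts[result]
        v = v + 13 * result
    log(result)
    result = v * 99
    v = 15 % 99
    if 34 <= 10:
        parts = parts - parts
    else:
        v = 7 >= parts
    return parts

9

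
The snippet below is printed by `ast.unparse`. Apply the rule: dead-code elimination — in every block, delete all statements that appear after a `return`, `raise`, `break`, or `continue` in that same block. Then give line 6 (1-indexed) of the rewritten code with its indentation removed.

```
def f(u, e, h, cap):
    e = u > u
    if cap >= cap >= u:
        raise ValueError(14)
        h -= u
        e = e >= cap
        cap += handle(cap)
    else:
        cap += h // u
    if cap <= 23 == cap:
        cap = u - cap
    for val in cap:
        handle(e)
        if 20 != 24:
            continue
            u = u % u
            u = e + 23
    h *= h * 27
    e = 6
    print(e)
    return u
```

cap += h // u

Transformed code:
def f(u, e, h, cap):
    e = u > u
    if cap >= cap >= u:
        raise ValueError(14)
    else:
        cap += h // u
    if cap <= 23 == cap:
        cap = u - cap
    for val in cap:
        handle(e)
        if 20 != 24:
            continue
    h *= h * 27
    e = 6
    print(e)
    return u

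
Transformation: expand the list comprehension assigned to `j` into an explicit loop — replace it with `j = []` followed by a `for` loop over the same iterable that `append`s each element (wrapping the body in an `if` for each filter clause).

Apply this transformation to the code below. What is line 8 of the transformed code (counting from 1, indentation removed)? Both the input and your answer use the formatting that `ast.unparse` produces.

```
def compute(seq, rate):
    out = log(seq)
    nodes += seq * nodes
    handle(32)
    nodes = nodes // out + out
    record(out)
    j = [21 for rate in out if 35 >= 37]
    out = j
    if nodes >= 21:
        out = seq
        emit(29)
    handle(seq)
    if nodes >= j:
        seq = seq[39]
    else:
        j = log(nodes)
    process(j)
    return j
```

for rate in out:

Transformed code:
def compute(seq, rate):
    out = log(seq)
    nodes += seq * nodes
    handle(32)
    nodes = nodes // out + out
    record(out)
    j = []
    for rate in out:
        if 35 >= 37:
            j.append(21)
    out = j
    if nodes >= 21:
        out = seq
        emit(29)
    handle(seq)
    if nodes >= j:
        seq = seq[39]
    else:
        j = log(nodes)
    process(j)
    return j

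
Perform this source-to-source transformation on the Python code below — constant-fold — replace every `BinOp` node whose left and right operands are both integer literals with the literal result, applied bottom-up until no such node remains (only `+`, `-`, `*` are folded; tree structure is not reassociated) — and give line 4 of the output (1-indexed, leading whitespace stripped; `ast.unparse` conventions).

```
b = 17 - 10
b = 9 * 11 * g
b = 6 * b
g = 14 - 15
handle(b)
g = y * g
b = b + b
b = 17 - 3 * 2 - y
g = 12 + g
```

g = -1

Transformed code:
b = 7
b = 99 * g
b = 6 * b
g = -1
handle(b)
g = y * g
b = b + b
b = 11 - y
g = 12 + g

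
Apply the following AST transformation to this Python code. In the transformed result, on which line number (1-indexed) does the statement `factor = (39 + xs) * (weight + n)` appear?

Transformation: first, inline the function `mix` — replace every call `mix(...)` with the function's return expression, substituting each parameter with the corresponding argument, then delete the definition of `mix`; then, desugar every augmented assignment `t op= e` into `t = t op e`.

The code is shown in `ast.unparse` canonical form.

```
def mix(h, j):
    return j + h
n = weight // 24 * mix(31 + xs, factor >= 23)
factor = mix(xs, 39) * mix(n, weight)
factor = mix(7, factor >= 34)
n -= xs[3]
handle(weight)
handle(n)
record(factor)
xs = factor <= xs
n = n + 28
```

2

Transformed code:
n = weight // 24 * ((factor >= 23) + (31 + xs))
factor = (39 + xs) * (weight + n)
factor = (factor >= 34) + 7
n = n - xs[3]
handle(weight)
handle(n)
record(factor)
xs = factor <= xs
n = n + 28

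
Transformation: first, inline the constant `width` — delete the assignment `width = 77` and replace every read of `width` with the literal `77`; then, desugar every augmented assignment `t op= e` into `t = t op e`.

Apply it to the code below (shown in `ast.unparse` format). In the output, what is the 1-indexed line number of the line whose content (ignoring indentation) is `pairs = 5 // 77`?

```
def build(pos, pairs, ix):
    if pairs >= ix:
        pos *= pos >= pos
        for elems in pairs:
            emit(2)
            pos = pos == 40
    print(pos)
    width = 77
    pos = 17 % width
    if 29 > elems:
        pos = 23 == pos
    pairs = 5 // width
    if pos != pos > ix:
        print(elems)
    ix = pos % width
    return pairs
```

11

Transformed code:
def build(pos, pairs, ix):
    if pairs >= ix:
        pos = pos * (pos >= pos)
        for elems in pairs:
            emit(2)
            pos = pos == 40
    print(pos)
    pos = 17 % 77
    if 29 > elems:
        pos = 23 == pos
    pairs = 5 // 77
    if pos != pos > ix:
        print(elems)
    ix = pos % 77
    return pairs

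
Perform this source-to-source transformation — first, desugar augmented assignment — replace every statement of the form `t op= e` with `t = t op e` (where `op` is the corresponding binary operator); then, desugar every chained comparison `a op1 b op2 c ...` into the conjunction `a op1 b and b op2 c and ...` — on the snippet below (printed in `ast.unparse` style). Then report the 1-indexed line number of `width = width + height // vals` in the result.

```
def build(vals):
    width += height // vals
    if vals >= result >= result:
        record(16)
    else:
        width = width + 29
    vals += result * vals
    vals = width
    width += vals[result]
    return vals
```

Transformed code:
def build(vals):
    width = width + height // vals
    if vals >= result and result >= result:
        record(16)
    else:
        width = width + 29
    vals = vals + result * vals
    vals = width
    width = width + vals[result]
    return vals

2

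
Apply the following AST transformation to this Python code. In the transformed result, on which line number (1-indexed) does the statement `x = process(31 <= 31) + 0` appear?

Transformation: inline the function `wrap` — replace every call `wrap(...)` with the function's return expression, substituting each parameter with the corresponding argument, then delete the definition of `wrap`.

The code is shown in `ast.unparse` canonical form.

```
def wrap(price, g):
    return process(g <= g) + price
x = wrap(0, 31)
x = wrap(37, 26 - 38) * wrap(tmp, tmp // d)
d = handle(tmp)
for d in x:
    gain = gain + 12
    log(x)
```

Transformed code:
x = process(31 <= 31) + 0
x = (process(26 - 38 <= 26 - 38) + 37) * (process(tmp // d <= tmp // d) + tmp)
d = handle(tmp)
for d in x:
    gain = gain + 12
    log(x)

1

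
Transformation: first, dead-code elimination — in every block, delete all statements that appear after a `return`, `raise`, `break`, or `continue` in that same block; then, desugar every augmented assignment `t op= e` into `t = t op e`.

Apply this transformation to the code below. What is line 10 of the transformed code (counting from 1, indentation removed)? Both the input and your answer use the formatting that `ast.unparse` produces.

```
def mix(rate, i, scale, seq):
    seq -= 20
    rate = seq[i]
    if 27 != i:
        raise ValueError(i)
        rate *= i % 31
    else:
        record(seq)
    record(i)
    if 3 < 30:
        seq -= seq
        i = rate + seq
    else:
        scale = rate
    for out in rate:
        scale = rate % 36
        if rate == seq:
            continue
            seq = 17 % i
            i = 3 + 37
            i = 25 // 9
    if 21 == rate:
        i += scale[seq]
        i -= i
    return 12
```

Transformed code:
def mix(rate, i, scale, seq):
    seq = seq - 20
    rate = seq[i]
    if 27 != i:
        raise ValueError(i)
    else:
        record(seq)
    record(i)
    if 3 < 30:
        seq = seq - seq
        i = rate + seq
    else:
        scale = rate
    for out in rate:
        scale = rate % 36
        if rate == seq:
            continue
    if 21 == rate:
        i = i + scale[seq]
        i = i - i
    return 12

seq = seq - seq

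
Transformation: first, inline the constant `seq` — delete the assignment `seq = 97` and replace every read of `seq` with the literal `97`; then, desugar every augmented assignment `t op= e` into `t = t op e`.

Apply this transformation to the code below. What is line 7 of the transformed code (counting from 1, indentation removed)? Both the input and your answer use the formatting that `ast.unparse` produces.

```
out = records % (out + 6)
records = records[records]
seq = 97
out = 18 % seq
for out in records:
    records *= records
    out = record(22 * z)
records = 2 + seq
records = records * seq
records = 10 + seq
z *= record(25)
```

Transformed code:
out = records % (out + 6)
records = records[records]
out = 18 % 97
for out in records:
    records = records * records
    out = record(22 * z)
records = 2 + 97
records = records * 97
records = 10 + 97
z = z * record(25)

records = 2 + 97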